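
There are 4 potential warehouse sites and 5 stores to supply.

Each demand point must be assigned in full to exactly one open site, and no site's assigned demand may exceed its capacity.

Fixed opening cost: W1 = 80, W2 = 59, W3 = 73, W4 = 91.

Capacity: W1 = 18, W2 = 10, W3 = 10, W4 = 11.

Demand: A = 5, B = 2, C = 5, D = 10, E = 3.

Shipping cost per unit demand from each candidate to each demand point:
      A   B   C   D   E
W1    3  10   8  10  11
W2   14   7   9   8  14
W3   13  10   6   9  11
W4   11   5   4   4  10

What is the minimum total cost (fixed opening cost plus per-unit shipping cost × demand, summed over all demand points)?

Open {W1, W4}; cheapest assignment that respects the capacities:
  W1 (cap 18, load 15): A, B, C, E — cost 5×3 + 2×10 + 5×8 + 3×11 = 108
  W4 (cap 11, load 10): D — cost 10×4 = 40
  Shipping 148, fixed 171 → total 319.
  Any other capacity-feasible assignment to {W1, W4} ships for at least 148.
Compare {W1, W2}: its best feasible assignment gives total 327.
Compare {W1, W3}: its best feasible assignment gives total 351.
Every other set of open sites that can feasibly serve all demand totals ≥ 327 even under its best assignment. Minimum: 319.

319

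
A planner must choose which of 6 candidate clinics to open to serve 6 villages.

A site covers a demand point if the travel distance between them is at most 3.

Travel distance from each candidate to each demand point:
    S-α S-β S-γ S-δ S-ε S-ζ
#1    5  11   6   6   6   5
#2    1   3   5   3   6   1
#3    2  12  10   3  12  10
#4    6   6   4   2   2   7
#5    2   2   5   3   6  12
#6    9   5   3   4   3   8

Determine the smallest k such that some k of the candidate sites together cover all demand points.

Coverage sets (demand points within 3 of each site):
  #1: {}
  #2: {S-α, S-β, S-δ, S-ζ}
  #3: {S-α, S-δ}
  #4: {S-δ, S-ε}
  #5: {S-α, S-β, S-δ}
  #6: {S-γ, S-ε}
No single site covers all 6 demand points.
But {#2, #6} covers everything, so the minimum is 2.

2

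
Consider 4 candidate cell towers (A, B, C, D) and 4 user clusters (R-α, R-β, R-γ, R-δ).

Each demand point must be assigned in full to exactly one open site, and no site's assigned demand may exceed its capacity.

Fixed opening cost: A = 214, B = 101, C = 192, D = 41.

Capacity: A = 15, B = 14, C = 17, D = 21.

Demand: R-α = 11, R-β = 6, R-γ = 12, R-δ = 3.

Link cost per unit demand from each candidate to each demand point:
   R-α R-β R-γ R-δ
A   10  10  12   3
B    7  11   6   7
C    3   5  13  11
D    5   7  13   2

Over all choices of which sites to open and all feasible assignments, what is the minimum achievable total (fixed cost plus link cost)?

Open {B, D}; cheapest assignment that respects the capacities:
  B (cap 14, load 12): R-γ — cost 12×6 = 72
  D (cap 21, load 20): R-α, R-β, R-δ — cost 11×5 + 6×7 + 3×2 = 103
  Shipping 175, fixed 142 → total 317.
  Any other capacity-feasible assignment to {B, D} ships for at least 175.
Compare {C, D}: its best feasible assignment gives total 458.
Compare {B, C, D}: its best feasible assignment gives total 475.
Every other set of open sites that can feasibly serve all demand totals ≥ 458 even under its best assignment. Minimum: 317.

317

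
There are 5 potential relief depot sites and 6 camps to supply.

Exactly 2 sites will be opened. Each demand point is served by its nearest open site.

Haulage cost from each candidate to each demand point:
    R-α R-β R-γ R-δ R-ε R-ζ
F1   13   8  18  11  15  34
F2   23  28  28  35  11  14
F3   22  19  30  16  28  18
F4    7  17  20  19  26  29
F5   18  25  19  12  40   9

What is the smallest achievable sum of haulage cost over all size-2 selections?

74

Open {F1, F5}.
  R-α→F1 13, R-β→F1 8, R-γ→F1 18, R-δ→F1 11, R-ε→F1 15, R-ζ→F5 9  ⇒ total 74.
Compare {F1, F2}: total 75.
Compare {F1, F3}: total 83.
No size-2 selection does better; minimum is 74.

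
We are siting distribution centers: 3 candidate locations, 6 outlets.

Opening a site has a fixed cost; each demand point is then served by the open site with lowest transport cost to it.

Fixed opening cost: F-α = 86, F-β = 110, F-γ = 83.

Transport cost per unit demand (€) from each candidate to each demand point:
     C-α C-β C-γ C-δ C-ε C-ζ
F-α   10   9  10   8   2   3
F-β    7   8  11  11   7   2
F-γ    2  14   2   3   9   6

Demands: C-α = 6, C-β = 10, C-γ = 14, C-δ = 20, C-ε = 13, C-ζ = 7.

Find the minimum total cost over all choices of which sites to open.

406

Open {F-α, F-γ}: assign each demand point to its cheapest open site.
  C-α→F-γ 6×2=12, C-β→F-α 10×9=90, C-γ→F-γ 14×2=28, C-δ→F-γ 20×3=60, C-ε→F-α 13×2=26, C-ζ→F-α 7×3=21
  transport cost 237, fixed 169 → total 406.
Compare {F-β, F-γ}: transport cost 285 + fixed 193 = 478.
Compare {F-γ}: transport cost 399 + fixed 83 = 482.
Compare {F-α, F-β, F-γ}: transport cost 220 + fixed 279 = 499.
All other subsets cost ≥ 478. Minimum total cost: 406.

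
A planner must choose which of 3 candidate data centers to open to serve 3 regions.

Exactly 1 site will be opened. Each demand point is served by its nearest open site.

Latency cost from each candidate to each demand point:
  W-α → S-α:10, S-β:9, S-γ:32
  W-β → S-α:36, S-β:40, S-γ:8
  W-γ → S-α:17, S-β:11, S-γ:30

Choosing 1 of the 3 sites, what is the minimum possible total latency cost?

51

Open {W-α}.
  S-α→W-α 10, S-β→W-α 9, S-γ→W-α 32  ⇒ total 51.
Compare {W-γ}: total 58.
Compare {W-β}: total 84.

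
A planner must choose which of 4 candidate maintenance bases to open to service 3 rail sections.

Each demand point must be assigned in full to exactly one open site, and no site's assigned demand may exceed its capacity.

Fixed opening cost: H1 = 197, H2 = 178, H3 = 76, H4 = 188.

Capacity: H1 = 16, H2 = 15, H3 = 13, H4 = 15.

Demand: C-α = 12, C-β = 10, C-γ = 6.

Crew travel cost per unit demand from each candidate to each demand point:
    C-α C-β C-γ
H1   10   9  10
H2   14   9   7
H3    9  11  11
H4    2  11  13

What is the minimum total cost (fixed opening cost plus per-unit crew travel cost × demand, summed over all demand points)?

Open {H1, H3}; cheapest assignment that respects the capacities:
  H1 (cap 16, load 16): C-β, C-γ — cost 10×9 + 6×10 = 150
  H3 (cap 13, load 12): C-α — cost 12×9 = 108
  Shipping 258, fixed 273 → total 531.
  Any other capacity-feasible assignment to {H1, H3} ships for at least 258.
Compare {H1, H4}: its best feasible assignment gives total 559.
Compare {H2, H3, H4}: its best feasible assignment gives total 618.
Every other set of open sites that can feasibly serve all demand totals ≥ 559 even under its best assignment. Minimum: 531.

531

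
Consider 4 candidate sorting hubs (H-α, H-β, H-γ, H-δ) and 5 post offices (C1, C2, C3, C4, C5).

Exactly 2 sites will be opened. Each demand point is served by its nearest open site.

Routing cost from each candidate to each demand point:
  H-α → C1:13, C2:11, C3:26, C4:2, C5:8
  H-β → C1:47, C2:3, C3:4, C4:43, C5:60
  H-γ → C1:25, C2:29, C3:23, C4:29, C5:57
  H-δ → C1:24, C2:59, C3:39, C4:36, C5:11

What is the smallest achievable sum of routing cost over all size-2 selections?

Open {H-α, H-β}.
  C1→H-α 13, C2→H-β 3, C3→H-β 4, C4→H-α 2, C5→H-α 8  ⇒ total 30.
Compare {H-α, H-γ}: total 57.
Compare {H-α, H-δ}: total 60.
No size-2 selection does better; minimum is 30.

30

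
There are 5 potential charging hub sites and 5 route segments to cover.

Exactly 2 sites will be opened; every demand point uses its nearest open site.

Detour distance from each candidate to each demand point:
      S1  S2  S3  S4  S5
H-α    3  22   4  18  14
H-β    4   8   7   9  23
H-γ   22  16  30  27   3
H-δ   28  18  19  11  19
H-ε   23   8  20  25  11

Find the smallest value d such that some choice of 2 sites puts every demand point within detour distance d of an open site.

9

Open {H-β, H-γ}.
  Farthest demand point is S4 at detour distance 9 (to H-β); all others are ≤ 9.
With {H-β, H-ε} the worst case is 11.
With {H-α, H-β} the worst case is 14.
No size-2 selection achieves below 9.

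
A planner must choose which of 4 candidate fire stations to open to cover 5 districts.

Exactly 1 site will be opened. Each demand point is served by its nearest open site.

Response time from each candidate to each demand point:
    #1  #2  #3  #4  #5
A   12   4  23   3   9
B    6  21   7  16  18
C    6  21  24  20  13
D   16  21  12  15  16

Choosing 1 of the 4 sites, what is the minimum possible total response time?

Open {A}.
  #1→A 12, #2→A 4, #3→A 23, #4→A 3, #5→A 9  ⇒ total 51.
Compare {B}: total 68.
Compare {D}: total 80.
No size-1 selection does better; minimum is 51.

51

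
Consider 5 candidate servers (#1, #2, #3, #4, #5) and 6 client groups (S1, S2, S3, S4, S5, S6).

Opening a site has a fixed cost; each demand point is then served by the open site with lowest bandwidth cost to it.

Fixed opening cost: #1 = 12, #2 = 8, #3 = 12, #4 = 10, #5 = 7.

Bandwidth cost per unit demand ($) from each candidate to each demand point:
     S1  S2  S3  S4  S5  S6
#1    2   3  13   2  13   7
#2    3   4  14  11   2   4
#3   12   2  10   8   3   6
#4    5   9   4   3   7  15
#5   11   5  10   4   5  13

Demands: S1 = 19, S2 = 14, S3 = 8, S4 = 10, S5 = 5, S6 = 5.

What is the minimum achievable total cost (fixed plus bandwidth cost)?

190

Open {#1, #2, #3, #4}: assign each demand point to its cheapest open site.
  S1→#1 19×2=38, S2→#3 14×2=28, S3→#4 8×4=32, S4→#1 10×2=20, S5→#2 5×2=10, S6→#2 5×4=20
  bandwidth cost 148, fixed 42 → total 190.
Compare {#1, #2, #4}: bandwidth cost 162 + fixed 30 = 192.
Compare {#1, #3, #4}: bandwidth cost 163 + fixed 34 = 197.
Compare {#1, #2, #3, #4, #5}: bandwidth cost 148 + fixed 49 = 197.
All other subsets cost ≥ 192. Minimum total cost: 190.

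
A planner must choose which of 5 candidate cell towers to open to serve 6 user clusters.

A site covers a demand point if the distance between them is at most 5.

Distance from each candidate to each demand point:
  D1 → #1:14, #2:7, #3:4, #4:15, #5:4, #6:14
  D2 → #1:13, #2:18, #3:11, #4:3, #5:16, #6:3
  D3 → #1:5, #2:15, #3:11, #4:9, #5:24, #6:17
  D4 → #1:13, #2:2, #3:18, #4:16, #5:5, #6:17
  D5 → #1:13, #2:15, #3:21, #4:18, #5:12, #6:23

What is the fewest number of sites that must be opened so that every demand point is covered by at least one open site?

Coverage sets (demand points within 5 of each site):
  D1: {#3, #5}
  D2: {#4, #6}
  D3: {#1}
  D4: {#2, #5}
  D5: {}
No 3 sites suffice: every size-3 union leaves at least one demand point uncovered.
But {D1, D2, D3, D4} covers everything, so the minimum is 4.

4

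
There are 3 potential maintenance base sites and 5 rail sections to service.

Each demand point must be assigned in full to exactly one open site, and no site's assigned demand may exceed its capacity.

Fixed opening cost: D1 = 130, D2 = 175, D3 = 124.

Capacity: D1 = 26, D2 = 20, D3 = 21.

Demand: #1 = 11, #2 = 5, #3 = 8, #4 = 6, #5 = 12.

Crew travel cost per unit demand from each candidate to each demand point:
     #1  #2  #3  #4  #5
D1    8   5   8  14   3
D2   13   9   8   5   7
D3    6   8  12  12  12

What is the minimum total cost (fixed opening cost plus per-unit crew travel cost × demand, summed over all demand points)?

Open {D1, D3}; cheapest assignment that respects the capacities:
  D1 (cap 26, load 25): #2, #3, #5 — cost 5×5 + 8×8 + 12×3 = 125
  D3 (cap 21, load 17): #1, #4 — cost 11×6 + 6×12 = 138
  Shipping 263, fixed 254 → total 517.
  Any other capacity-feasible assignment to {D1, D3} ships for at least 263.
Compare {D1, D2}: its best feasible assignment gives total 568.
Compare {D1, D2, D3}: its best feasible assignment gives total 650.
Every other set of open sites that can feasibly serve all demand totals ≥ 568 even under its best assignment. Minimum: 517.

517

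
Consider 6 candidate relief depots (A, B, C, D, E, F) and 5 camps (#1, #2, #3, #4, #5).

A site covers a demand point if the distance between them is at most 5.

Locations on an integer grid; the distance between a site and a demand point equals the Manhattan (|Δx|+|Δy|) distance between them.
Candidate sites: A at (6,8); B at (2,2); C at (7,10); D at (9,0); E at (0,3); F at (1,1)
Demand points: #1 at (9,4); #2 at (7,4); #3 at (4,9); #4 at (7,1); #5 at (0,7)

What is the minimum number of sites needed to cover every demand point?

Coverage sets (demand points within 5 of each site):
  A: {#2, #3}
  B: {}
  C: {#3}
  D: {#1, #4}
  E: {#5}
  F: {}
No 2 sites suffice: every size-2 union leaves at least one demand point uncovered.
But {A, D, E} covers everything, so the minimum is 3.

3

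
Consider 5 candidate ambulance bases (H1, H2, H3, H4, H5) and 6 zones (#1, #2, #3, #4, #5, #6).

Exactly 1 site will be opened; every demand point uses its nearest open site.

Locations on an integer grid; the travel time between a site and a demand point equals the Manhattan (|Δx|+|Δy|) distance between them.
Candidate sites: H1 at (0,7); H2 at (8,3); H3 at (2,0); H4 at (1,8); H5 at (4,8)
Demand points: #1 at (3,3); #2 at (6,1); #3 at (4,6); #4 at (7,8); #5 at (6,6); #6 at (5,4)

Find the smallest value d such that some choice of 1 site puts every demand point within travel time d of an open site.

Open {H2}.
  Farthest demand point is #3 at travel time 7 (to H2); all others are ≤ 7.
With {H5} the worst case is 9.
With {H1} the worst case is 12.
No size-1 selection achieves below 7.

7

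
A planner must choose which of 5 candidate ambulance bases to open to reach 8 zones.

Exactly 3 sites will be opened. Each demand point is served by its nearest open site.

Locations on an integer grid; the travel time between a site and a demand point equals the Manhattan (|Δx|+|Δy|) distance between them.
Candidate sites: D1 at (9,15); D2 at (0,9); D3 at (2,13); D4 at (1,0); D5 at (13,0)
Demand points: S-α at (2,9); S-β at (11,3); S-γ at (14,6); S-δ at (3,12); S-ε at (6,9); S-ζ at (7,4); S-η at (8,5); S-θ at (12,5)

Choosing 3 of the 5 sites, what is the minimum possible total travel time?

48

Open {D2, D3, D5}.
  S-α→D2 2, S-β→D5 5, S-γ→D5 7, S-δ→D3 2, S-ε→D2 6, S-ζ→D5 10, S-η→D5 10, S-θ→D5 6  ⇒ total 48.
Compare {D1, D2, D5}: total 52.
Compare {D1, D3, D5}: total 52.
No size-3 selection does better; minimum is 48.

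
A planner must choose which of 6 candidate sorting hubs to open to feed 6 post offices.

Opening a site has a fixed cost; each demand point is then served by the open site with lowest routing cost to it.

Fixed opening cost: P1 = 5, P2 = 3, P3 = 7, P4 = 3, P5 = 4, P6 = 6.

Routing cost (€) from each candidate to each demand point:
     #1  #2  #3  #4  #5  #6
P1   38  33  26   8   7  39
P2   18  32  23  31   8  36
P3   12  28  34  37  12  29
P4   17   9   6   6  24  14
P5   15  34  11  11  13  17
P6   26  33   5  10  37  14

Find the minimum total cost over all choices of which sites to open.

66

Open {P2, P4}: assign each demand point to its cheapest open site.
  #1→P4 17, #2→P4 9, #3→P4 6, #4→P4 6, #5→P2 8, #6→P4 14
  routing cost 60, fixed 6 → total 66.
Compare {P1, P4}: routing cost 59 + fixed 8 = 67.
Compare {P2, P3, P4}: routing cost 55 + fixed 13 = 68.
Compare {P2, P4, P5}: routing cost 58 + fixed 10 = 68.
All other subsets cost ≥ 67. Minimum total cost: 66.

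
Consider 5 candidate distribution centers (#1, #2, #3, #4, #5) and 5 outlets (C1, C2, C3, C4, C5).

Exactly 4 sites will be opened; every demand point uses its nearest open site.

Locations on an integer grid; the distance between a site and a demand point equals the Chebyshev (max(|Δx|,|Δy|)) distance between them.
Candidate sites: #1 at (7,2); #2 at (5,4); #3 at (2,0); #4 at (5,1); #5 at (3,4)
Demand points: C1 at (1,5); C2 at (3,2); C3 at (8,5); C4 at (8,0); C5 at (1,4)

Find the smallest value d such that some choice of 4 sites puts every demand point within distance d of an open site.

3

Open {#1, #2, #3, #5}.
  Farthest demand point is C3 at distance 3 (to #1); all others are ≤ 3.
With {#1, #2, #4, #5} the worst case is 3.
With {#1, #3, #4, #5} the worst case is 3.
No size-4 selection achieves below 3.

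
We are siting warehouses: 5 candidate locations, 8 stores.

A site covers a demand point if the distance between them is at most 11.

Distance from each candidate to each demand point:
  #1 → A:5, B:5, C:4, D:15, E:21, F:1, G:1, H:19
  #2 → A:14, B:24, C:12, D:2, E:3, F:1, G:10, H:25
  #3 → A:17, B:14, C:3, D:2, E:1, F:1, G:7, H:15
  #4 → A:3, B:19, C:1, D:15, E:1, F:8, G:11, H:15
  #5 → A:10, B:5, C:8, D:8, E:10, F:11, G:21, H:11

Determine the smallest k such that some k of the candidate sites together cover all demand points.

2

Coverage sets (demand points within 11 of each site):
  #1: {A, B, C, F, G}
  #2: {D, E, F, G}
  #3: {C, D, E, F, G}
  #4: {A, C, E, F, G}
  #5: {A, B, C, D, E, F, H}
No single site covers all 8 demand points.
But {#1, #5} covers everything, so the minimum is 2.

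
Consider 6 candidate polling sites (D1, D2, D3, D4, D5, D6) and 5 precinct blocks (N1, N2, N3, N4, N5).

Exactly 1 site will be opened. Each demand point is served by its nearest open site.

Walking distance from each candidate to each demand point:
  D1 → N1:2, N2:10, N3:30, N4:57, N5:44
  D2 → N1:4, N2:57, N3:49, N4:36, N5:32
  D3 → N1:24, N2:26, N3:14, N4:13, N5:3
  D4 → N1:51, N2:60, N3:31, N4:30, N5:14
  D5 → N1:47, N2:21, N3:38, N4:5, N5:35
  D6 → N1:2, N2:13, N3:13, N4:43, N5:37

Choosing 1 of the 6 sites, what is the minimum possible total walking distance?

80

Open {D3}.
  N1→D3 24, N2→D3 26, N3→D3 14, N4→D3 13, N5→D3 3  ⇒ total 80.
Compare {D6}: total 108.
Compare {D1}: total 143.
No size-1 selection does better; minimum is 80.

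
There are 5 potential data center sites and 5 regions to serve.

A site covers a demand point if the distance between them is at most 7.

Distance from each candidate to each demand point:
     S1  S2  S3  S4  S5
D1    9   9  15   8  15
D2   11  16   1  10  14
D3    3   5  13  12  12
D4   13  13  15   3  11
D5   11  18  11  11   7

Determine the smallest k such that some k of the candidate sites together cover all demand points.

Coverage sets (demand points within 7 of each site):
  D1: {}
  D2: {S3}
  D3: {S1, S2}
  D4: {S4}
  D5: {S5}
No 3 sites suffice: every size-3 union leaves at least one demand point uncovered.
But {D2, D3, D4, D5} covers everything, so the minimum is 4.

4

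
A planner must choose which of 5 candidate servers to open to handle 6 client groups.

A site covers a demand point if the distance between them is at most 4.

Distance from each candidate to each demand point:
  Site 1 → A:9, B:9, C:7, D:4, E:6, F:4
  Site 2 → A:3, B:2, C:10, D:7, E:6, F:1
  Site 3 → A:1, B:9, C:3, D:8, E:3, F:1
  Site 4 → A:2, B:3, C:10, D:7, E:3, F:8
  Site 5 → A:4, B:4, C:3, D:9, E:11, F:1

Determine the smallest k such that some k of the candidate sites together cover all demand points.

Coverage sets (demand points within 4 of each site):
  Site 1: {D, F}
  Site 2: {A, B, F}
  Site 3: {A, C, E, F}
  Site 4: {A, B, E}
  Site 5: {A, B, C, F}
No 2 sites suffice: every size-2 union leaves at least one demand point uncovered.
But {Site 1, Site 2, Site 3} covers everything, so the minimum is 3.

3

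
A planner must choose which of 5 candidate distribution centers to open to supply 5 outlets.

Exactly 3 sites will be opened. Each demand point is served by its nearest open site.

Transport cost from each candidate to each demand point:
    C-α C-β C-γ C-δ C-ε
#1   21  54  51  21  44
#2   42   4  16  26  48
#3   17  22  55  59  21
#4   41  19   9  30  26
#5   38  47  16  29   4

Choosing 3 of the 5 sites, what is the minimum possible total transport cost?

Open {#1, #2, #5}.
  C-α→#1 21, C-β→#2 4, C-γ→#2 16, C-δ→#1 21, C-ε→#5 4  ⇒ total 66.
Compare {#2, #3, #5}: total 67.
Compare {#1, #4, #5}: total 74.
No size-3 selection does better; minimum is 66.

66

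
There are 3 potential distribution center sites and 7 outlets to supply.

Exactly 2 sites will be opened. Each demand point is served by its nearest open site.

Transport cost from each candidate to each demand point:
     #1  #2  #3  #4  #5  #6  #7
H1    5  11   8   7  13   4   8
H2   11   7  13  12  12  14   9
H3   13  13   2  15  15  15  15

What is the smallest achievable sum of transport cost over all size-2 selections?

50

Open {H1, H3}.
  #1→H1 5, #2→H1 11, #3→H3 2, #4→H1 7, #5→H1 13, #6→H1 4, #7→H1 8  ⇒ total 50.
Compare {H1, H2}: total 51.
Compare {H2, H3}: total 67.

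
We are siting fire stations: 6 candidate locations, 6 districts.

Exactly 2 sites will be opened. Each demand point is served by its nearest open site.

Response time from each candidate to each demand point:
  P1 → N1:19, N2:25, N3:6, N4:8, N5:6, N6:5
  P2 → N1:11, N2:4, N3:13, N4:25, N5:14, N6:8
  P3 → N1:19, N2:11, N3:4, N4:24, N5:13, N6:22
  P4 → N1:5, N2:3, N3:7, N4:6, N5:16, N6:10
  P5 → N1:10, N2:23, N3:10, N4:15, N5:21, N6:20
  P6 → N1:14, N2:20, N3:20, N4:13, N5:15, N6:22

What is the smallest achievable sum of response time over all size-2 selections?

31

Open {P1, P4}.
  N1→P4 5, N2→P4 3, N3→P1 6, N4→P4 6, N5→P1 6, N6→P1 5  ⇒ total 31.
Compare {P1, P2}: total 40.
Compare {P3, P4}: total 41.
No size-2 selection does better; minimum is 31.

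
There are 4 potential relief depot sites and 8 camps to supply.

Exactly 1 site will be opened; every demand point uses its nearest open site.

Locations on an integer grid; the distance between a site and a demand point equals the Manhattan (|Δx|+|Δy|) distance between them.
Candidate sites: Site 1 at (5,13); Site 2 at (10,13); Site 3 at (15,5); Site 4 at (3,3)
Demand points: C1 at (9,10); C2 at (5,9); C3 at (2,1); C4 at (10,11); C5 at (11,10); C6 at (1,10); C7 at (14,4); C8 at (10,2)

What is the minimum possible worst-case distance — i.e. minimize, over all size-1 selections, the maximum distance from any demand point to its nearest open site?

15

Open {Site 4}.
  Farthest demand point is C4 at distance 15 (to Site 4); all others are ≤ 15.
With {Site 1} the worst case is 18.
With {Site 3} the worst case is 19.
No size-1 selection achieves below 15.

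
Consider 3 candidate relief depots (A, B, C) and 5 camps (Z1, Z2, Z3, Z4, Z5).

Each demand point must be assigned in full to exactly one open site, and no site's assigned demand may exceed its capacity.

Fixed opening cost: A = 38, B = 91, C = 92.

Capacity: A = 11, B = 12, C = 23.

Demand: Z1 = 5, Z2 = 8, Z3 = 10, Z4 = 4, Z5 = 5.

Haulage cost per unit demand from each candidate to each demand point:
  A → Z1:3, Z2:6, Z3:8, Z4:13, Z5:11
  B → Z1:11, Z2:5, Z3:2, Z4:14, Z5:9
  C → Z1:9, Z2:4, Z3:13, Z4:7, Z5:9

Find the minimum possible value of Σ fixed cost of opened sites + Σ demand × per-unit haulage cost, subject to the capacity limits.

353

Open {B, C}; cheapest assignment that respects the capacities:
  B (cap 12, load 10): Z3 — cost 10×2 = 20
  C (cap 23, load 22): Z1, Z2, Z4, Z5 — cost 5×9 + 8×4 + 4×7 + 5×9 = 150
  Shipping 170, fixed 183 → total 353.
  Any other capacity-feasible assignment to {B, C} ships for at least 170.
Compare {A, C}: its best feasible assignment gives total 360.
Compare {A, B, C}: its best feasible assignment gives total 361.
Every other set of open sites that can feasibly serve all demand totals ≥ 360 even under its best assignment. Minimum: 353.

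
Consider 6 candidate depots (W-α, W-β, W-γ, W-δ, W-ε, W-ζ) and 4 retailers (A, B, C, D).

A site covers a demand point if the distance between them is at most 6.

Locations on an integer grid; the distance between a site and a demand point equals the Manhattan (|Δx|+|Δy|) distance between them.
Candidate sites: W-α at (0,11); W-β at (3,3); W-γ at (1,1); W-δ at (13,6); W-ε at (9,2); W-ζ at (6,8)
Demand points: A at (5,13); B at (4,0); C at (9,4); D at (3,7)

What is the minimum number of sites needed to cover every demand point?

Coverage sets (demand points within 6 of each site):
  W-α: {}
  W-β: {B, D}
  W-γ: {B}
  W-δ: {C}
  W-ε: {C}
  W-ζ: {A, D}
No 2 sites suffice: every size-2 union leaves at least one demand point uncovered.
But {W-β, W-δ, W-ζ} covers everything, so the minimum is 3.

3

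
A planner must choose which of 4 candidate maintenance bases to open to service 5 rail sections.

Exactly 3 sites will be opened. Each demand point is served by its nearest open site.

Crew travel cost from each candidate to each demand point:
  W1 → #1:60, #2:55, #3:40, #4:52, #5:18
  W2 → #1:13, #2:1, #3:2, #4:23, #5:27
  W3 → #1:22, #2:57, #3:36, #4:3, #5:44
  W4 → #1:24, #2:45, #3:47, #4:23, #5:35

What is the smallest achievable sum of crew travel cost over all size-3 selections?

37

Open {W1, W2, W3}.
  #1→W2 13, #2→W2 1, #3→W2 2, #4→W3 3, #5→W1 18  ⇒ total 37.
Compare {W2, W3, W4}: total 46.
Compare {W1, W2, W4}: total 57.
No size-3 selection does better; minimum is 37.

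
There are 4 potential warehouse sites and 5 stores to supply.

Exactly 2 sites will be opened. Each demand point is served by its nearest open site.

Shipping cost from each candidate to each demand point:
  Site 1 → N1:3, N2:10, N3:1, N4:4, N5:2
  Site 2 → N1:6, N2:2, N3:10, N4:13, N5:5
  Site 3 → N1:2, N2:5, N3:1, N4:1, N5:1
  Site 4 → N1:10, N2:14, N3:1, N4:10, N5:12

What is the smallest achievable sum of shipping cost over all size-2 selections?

Open {Site 2, Site 3}.
  N1→Site 3 2, N2→Site 2 2, N3→Site 3 1, N4→Site 3 1, N5→Site 3 1  ⇒ total 7.
Compare {Site 1, Site 3}: total 10.
Compare {Site 3, Site 4}: total 10.
No size-2 selection does better; minimum is 7.

7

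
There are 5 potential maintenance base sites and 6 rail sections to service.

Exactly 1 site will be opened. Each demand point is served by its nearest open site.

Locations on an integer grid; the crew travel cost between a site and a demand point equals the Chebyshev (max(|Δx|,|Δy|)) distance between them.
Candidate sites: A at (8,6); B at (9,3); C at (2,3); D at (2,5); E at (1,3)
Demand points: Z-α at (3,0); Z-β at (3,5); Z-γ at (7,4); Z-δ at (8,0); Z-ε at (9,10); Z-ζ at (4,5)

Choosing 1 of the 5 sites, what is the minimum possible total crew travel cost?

25

Open {C}.
  Z-α→C 3, Z-β→C 2, Z-γ→C 5, Z-δ→C 6, Z-ε→C 7, Z-ζ→C 2  ⇒ total 25.
Compare {D}: total 26.
Compare {A}: total 27.
No size-1 selection does better; minimum is 25.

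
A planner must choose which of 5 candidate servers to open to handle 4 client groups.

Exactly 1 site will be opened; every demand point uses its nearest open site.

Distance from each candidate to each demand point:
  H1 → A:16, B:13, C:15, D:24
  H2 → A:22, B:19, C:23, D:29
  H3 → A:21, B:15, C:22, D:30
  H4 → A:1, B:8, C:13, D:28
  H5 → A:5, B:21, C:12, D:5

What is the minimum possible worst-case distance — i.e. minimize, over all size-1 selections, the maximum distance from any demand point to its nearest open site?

Open {H5}.
  Farthest demand point is B at distance 21 (to H5); all others are ≤ 21.
With {H1} the worst case is 24.
With {H4} the worst case is 28.
No size-1 selection achieves below 21.

21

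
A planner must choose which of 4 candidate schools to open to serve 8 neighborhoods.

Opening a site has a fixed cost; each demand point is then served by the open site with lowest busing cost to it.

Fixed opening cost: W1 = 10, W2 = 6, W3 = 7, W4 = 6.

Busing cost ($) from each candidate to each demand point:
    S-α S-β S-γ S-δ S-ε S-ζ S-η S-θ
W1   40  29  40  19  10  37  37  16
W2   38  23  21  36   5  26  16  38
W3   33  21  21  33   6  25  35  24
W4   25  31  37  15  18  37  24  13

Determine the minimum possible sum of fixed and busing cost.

156

Open {W2, W4}: assign each demand point to its cheapest open site.
  S-α→W4 25, S-β→W2 23, S-γ→W2 21, S-δ→W4 15, S-ε→W2 5, S-ζ→W2 26, S-η→W2 16, S-θ→W4 13
  busing cost 144, fixed 12 → total 156.
Compare {W2, W3, W4}: busing cost 141 + fixed 19 = 160.
Compare {W3, W4}: busing cost 150 + fixed 13 = 163.
Compare {W1, W2, W4}: busing cost 144 + fixed 22 = 166.
All other subsets cost ≥ 160. Minimum total cost: 156.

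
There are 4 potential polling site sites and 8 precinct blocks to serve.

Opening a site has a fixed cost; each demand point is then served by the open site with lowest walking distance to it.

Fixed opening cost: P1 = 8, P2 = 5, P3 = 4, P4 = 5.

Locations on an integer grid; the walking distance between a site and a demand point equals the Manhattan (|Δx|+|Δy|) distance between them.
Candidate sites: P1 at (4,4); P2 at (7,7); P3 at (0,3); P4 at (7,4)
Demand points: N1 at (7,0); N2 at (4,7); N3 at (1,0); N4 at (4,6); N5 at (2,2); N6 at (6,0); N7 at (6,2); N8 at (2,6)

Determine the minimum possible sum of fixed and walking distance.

Open {P3, P4}: assign each demand point to its cheapest open site.
  N1→P4 4, N2→P4 6, N3→P3 4, N4→P4 5, N5→P3 3, N6→P4 5, N7→P4 3, N8→P3 5
  walking distance 35, fixed 9 → total 44.
Compare {P1}: walking distance 37 + fixed 8 = 45.
Compare {P1, P3}: walking distance 33 + fixed 12 = 45.
Compare {P1, P4}: walking distance 32 + fixed 13 = 45.
All other subsets cost ≥ 45. Minimum total cost: 44.

44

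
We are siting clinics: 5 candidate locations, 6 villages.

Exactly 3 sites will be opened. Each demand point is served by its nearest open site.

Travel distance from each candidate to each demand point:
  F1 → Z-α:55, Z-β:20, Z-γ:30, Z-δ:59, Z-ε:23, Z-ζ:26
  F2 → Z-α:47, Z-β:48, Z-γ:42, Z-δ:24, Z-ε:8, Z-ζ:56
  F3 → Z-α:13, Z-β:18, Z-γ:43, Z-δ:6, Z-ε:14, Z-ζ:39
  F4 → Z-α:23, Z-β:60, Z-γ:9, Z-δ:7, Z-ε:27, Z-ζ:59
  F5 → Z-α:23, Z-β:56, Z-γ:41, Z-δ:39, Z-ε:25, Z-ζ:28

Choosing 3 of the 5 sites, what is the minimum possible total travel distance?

Open {F1, F3, F4}.
  Z-α→F3 13, Z-β→F3 18, Z-γ→F4 9, Z-δ→F3 6, Z-ε→F3 14, Z-ζ→F1 26  ⇒ total 86.
Compare {F3, F4, F5}: total 88.
Compare {F1, F2, F4}: total 93.
No size-3 selection does better; minimum is 86.

86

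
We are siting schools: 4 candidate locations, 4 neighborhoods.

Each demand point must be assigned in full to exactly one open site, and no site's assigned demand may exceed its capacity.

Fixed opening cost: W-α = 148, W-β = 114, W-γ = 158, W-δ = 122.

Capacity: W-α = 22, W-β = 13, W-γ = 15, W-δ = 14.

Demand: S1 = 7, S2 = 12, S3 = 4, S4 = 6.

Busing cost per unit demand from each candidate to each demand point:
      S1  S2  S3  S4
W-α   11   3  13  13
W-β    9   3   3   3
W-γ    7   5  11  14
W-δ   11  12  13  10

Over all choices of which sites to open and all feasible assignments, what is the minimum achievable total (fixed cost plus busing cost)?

405

Open {W-α, W-β}; cheapest assignment that respects the capacities:
  W-α (cap 22, load 19): S1, S2 — cost 7×11 + 12×3 = 113
  W-β (cap 13, load 10): S3, S4 — cost 4×3 + 6×3 = 30
  Shipping 143, fixed 262 → total 405.
  Any other capacity-feasible assignment to {W-α, W-β} ships for at least 143.
Compare {W-α, W-δ}: its best feasible assignment gives total 495.
Compare {W-α, W-γ}: its best feasible assignment gives total 513.
Every other set of open sites that can feasibly serve all demand totals ≥ 495 even under its best assignment. Minimum: 405.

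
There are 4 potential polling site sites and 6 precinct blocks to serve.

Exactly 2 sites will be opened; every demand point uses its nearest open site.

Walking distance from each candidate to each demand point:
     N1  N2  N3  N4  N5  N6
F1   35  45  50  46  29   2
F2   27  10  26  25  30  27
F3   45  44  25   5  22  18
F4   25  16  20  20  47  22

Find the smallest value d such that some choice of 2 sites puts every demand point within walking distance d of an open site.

25

Open {F3, F4}.
  Farthest demand point is N1 at walking distance 25 (to F4); all others are ≤ 25.
With {F2, F3} the worst case is 27.
With {F1, F2} the worst case is 29.
No size-2 selection achieves below 25.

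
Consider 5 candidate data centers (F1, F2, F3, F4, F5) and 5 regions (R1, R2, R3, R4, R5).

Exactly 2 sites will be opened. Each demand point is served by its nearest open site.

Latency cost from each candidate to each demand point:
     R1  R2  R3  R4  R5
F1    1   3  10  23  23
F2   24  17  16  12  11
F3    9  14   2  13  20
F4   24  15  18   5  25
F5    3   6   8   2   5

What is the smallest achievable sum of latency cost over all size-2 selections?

Open {F3, F5}.
  R1→F5 3, R2→F5 6, R3→F3 2, R4→F5 2, R5→F5 5  ⇒ total 18.
Compare {F1, F5}: total 19.
Compare {F2, F5}: total 24.
No size-2 selection does better; minimum is 18.

18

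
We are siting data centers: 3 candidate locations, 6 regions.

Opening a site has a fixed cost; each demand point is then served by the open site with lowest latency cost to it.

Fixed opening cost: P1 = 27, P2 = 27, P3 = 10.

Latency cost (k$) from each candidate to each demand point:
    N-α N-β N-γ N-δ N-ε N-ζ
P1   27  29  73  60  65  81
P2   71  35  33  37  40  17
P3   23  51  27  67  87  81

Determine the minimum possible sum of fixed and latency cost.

Open {P2, P3}: assign each demand point to its cheapest open site.
  N-α→P3 23, N-β→P2 35, N-γ→P3 27, N-δ→P2 37, N-ε→P2 40, N-ζ→P2 17
  latency cost 179, fixed 37 → total 216.
Compare {P1, P2}: latency cost 183 + fixed 54 = 237.
Compare {P1, P2, P3}: latency cost 173 + fixed 64 = 237.
Compare {P2}: latency cost 233 + fixed 27 = 260.
All other subsets cost ≥ 237. Minimum total cost: 216.

216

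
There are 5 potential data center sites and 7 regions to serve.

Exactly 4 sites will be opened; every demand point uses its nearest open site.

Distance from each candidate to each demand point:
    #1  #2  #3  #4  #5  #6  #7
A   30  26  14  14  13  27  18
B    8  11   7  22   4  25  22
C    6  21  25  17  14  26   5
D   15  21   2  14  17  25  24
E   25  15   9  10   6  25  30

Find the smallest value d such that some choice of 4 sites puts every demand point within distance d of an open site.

25

Open {A, B, C, D}.
  Farthest demand point is #6 at distance 25 (to B); all others are ≤ 25.
With {A, B, C, E} the worst case is 25.
With {A, B, D, E} the worst case is 25.
No size-4 selection achieves below 25.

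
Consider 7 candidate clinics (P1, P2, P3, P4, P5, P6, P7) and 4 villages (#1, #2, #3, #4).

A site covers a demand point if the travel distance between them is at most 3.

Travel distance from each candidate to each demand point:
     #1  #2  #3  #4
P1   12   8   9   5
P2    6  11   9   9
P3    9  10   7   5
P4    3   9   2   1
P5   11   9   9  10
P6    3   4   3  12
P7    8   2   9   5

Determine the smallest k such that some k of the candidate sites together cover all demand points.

Coverage sets (demand points within 3 of each site):
  P1: {}
  P2: {}
  P3: {}
  P4: {#1, #3, #4}
  P5: {}
  P6: {#1, #3}
  P7: {#2}
No single site covers all 4 demand points.
But {P4, P7} covers everything, so the minimum is 2.

2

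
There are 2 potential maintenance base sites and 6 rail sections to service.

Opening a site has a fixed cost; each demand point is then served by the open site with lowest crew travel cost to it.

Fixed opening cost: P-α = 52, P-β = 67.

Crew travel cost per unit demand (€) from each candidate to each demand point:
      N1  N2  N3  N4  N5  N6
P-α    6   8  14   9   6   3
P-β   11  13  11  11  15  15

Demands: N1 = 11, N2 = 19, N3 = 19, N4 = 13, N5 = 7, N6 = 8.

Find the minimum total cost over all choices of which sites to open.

719

Open {P-α}: assign each demand point to its cheapest open site.
  N1→P-α 11×6=66, N2→P-α 19×8=152, N3→P-α 19×14=266, N4→P-α 13×9=117, N5→P-α 7×6=42, N6→P-α 8×3=24
  crew travel cost 667, fixed 52 → total 719.
Compare {P-α, P-β}: crew travel cost 610 + fixed 119 = 729.
Compare {P-β}: crew travel cost 945 + fixed 67 = 1012.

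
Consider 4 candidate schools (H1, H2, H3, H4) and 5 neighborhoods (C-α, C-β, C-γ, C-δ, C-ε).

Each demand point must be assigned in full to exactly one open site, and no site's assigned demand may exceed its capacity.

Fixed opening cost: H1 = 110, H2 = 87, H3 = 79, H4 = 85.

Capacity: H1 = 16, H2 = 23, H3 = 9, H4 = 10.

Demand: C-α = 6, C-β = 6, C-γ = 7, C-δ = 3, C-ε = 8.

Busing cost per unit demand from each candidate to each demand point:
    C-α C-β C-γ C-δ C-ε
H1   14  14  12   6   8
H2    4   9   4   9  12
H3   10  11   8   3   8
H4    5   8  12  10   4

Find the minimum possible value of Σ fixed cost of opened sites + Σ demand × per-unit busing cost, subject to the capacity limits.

Open {H2, H4}; cheapest assignment that respects the capacities:
  H2 (cap 23, load 22): C-α, C-β, C-γ, C-δ — cost 6×4 + 6×9 + 7×4 + 3×9 = 133
  H4 (cap 10, load 8): C-ε — cost 8×4 = 32
  Shipping 165, fixed 172 → total 337.
  Any other capacity-feasible assignment to {H2, H4} ships for at least 165.
Compare {H2, H3}: its best feasible assignment gives total 363.
Compare {H1, H2}: its best feasible assignment gives total 385.
Every other set of open sites that can feasibly serve all demand totals ≥ 363 even under its best assignment. Minimum: 337.

337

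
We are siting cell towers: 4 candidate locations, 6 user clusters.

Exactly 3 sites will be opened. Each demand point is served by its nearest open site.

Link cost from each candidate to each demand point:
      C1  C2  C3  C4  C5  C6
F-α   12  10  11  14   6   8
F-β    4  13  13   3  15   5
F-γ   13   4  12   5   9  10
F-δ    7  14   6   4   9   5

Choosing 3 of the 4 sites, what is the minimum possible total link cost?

31

Open {F-β, F-γ, F-δ}.
  C1→F-β 4, C2→F-γ 4, C3→F-δ 6, C4→F-β 3, C5→F-γ 9, C6→F-β 5  ⇒ total 31.
Compare {F-α, F-γ, F-δ}: total 32.
Compare {F-α, F-β, F-γ}: total 33.
No size-3 selection does better; minimum is 31.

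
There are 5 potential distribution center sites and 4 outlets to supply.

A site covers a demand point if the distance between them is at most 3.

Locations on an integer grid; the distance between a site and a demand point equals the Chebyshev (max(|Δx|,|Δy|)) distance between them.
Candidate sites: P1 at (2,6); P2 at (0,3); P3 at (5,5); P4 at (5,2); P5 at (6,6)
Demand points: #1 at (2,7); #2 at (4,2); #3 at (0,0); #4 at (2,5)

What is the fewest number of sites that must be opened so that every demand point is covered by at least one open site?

2

Coverage sets (demand points within 3 of each site):
  P1: {#1, #4}
  P2: {#3, #4}
  P3: {#1, #2, #4}
  P4: {#2, #4}
  P5: {}
No single site covers all 4 demand points.
But {P2, P3} covers everything, so the minimum is 2.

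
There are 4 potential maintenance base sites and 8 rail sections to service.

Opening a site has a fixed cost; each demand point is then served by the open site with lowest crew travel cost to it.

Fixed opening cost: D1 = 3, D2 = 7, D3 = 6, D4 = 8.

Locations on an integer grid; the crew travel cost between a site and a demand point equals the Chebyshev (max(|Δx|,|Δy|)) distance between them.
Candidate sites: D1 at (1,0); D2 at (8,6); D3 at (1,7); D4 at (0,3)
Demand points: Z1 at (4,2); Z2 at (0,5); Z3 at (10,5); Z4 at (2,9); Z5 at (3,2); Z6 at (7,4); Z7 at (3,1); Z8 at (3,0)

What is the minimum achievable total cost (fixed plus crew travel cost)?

33

Open {D1, D2, D3}: assign each demand point to its cheapest open site.
  Z1→D1 3, Z2→D3 2, Z3→D2 2, Z4→D3 2, Z5→D1 2, Z6→D2 2, Z7→D1 2, Z8→D1 2
  crew travel cost 17, fixed 16 → total 33.
Compare {D1, D2}: crew travel cost 24 + fixed 10 = 34.
Compare {D1, D3}: crew travel cost 28 + fixed 9 = 37.
Compare {D1, D2, D4}: crew travel cost 21 + fixed 18 = 39.
All other subsets cost ≥ 34. Minimum total cost: 33.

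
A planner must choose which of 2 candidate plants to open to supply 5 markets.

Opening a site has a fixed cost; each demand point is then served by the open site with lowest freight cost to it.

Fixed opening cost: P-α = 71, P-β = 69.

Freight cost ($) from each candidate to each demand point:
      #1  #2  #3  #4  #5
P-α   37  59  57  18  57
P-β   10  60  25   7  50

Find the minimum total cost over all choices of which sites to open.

221

Open {P-β}: assign each demand point to its cheapest open site.
  #1→P-β 10, #2→P-β 60, #3→P-β 25, #4→P-β 7, #5→P-β 50
  freight cost 152, fixed 69 → total 221.
Compare {P-α, P-β}: freight cost 151 + fixed 140 = 291.
Compare {P-α}: freight cost 228 + fixed 71 = 299.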